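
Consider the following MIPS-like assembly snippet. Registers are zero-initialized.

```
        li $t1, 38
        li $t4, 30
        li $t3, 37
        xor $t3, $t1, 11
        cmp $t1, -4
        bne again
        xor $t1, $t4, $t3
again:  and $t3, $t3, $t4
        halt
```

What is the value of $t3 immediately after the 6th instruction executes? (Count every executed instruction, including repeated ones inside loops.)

45

after li $t1, 38: $t1=38
after li $t4, 30: $t4=30
after li $t3, 37: $t3=37
after xor $t3, $t1, 11: $t3=38^11=45
cmp $t1, -4  (cmp 38,-4)
bne again: taken
After step 6: $t3 = 45.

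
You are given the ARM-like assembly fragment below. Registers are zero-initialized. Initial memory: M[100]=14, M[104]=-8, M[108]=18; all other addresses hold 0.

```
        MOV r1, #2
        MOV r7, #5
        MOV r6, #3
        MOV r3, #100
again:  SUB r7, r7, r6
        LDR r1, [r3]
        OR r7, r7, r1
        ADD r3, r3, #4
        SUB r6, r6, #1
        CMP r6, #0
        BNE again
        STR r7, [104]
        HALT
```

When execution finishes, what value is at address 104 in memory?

after MOV r1, #2: r1=2
after MOV r7, #5: r7=5
after MOV r6, #3: r6=3
after MOV r3, #100: r3=100
after SUB r7, r7, r6: r7=5-3=2
after LDR r1, [r3]: r1=M[100]=14
after OR r7, r7, r1: r7=2|14=14
after ADD r3, r3, #4: r3=100+4=104
after SUB r6, r6, #1: r6=3-1=2
CMP r6, #0  (cmp 2,0)
BNE again: taken
after SUB r7, r7, r6: r7=14-2=12
after LDR r1, [r3]: r1=M[104]=-8
after OR r7, r7, r1: r7=12|(-8)=-4
after ADD r3, r3, #4: r3=104+4=108
after SUB r6, r6, #1: r6=2-1=1
CMP r6, #0  (cmp 1,0)
BNE again: taken
after SUB r7, r7, r6: r7=(-4)-1=-5
after LDR r1, [r3]: r1=M[108]=18
after OR r7, r7, r1: r7=(-5)|18=-5
after ADD r3, r3, #4: r3=108+4=112
after SUB r6, r6, #1: r6=1-1=0
CMP r6, #0  (cmp 0,0)
BNE again: not taken
STR r7, [104] → M[104]=-5
halt.

-5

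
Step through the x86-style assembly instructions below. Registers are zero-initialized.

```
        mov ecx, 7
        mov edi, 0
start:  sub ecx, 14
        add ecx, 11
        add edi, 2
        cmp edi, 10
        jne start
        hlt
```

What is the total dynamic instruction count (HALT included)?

mov ecx, 7 → ecx=7
mov edi, 0 → edi=0
sub ecx, 14 → ecx=7-14=-7
add ecx, 11 → ecx=(-7)+11=4
add edi, 2 → edi=0+2=2
cmp edi, 10  (cmp 2,10)
jne start: taken
sub ecx, 14 → ecx=4-14=-10
add ecx, 11 → ecx=(-10)+11=1
add edi, 2 → edi=2+2=4
cmp edi, 10  (cmp 4,10)
jne start: taken
sub ecx, 14 → ecx=1-14=-13
add ecx, 11 → ecx=(-13)+11=-2
add edi, 2 → edi=4+2=6
cmp edi, 10  (cmp 6,10)
jne start: taken
sub ecx, 14 → ecx=(-2)-14=-16
add ecx, 11 → ecx=(-16)+11=-5
add edi, 2 → edi=6+2=8
cmp edi, 10  (cmp 8,10)
jne start: taken
sub ecx, 14 → ecx=(-5)-14=-19
add ecx, 11 → ecx=(-19)+11=-8
add edi, 2 → edi=8+2=10
cmp edi, 10  (cmp 10,10)
jne start: not taken
halt.
Total executed instructions: 28.

28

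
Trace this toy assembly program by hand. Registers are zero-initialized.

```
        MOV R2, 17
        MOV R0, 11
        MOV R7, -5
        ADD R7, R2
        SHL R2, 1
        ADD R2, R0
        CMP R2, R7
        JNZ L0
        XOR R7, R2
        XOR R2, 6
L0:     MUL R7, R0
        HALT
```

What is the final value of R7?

132

R2=17
R0=11
R7=-5
R7=(-5)+17=12
R2=17<<1=34
R2=34+11=45
CMP R2, R7  (cmp 45,12)
JNZ L0: taken
R7=12*11=132
halt.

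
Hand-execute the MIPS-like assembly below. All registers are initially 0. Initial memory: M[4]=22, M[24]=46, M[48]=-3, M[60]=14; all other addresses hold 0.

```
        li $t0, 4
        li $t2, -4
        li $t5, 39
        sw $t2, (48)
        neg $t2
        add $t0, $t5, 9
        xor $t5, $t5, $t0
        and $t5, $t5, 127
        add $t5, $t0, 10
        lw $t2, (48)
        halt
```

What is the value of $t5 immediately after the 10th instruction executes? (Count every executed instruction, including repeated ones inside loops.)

58

li $t0, 4 → $t0=4
li $t2, -4 → $t2=-4
li $t5, 39 → $t5=39
sw $t2, (48) → M[48]=-4
neg $t2 → $t2=-(-4)=4
add $t0, $t5, 9 → $t0=39+9=48
xor $t5, $t5, $t0 → $t5=39^48=23
and $t5, $t5, 127 → $t5=23&127=23
add $t5, $t0, 10 → $t5=48+10=58
lw $t2, (48) → $t2=M[48]=-4
After step 10: $t5 = 58.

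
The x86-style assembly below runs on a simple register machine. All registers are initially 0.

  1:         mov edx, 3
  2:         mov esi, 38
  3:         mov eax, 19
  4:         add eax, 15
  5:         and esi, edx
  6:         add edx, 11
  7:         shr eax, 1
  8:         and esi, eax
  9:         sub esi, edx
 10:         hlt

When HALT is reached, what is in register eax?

17

after mov edx, 3: edx=3
after mov esi, 38: esi=38
after mov eax, 19: eax=19
after add eax, 15: eax=19+15=34
after and esi, edx: esi=38&3=2
after add edx, 11: edx=3+11=14
after shr eax, 1: eax=34>>1=17
after and esi, eax: esi=2&17=0
after sub esi, edx: esi=0-14=-14
halt.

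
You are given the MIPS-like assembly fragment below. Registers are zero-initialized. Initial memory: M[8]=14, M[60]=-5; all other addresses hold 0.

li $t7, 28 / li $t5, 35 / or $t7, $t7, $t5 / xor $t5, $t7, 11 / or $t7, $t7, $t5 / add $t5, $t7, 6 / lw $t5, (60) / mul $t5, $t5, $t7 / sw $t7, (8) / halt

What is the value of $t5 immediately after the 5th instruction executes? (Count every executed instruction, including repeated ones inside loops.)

after li $t7, 28: $t7=28
after li $t5, 35: $t5=35
after or $t7, $t7, $t5: $t7=28|35=63
after xor $t5, $t7, 11: $t5=63^11=52
after or $t7, $t7, $t5: $t7=63|52=63
After step 5: $t5 = 52.

52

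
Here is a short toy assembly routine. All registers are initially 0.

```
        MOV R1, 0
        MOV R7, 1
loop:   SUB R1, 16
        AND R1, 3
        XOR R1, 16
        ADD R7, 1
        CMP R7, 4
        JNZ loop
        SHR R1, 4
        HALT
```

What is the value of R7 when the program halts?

4

after MOV R1, 0: R1=0
after MOV R7, 1: R7=1
after SUB R1, 16: R1=0-16=-16
after AND R1, 3: R1=(-16)&3=0
after XOR R1, 16: R1=0^16=16
after ADD R7, 1: R7=1+1=2
CMP R7, 4  (cmp 2,4)
JNZ loop: taken
after SUB R1, 16: R1=16-16=0
after AND R1, 3: R1=0&3=0
after XOR R1, 16: R1=0^16=16
after ADD R7, 1: R7=2+1=3
CMP R7, 4  (cmp 3,4)
JNZ loop: taken
after SUB R1, 16: R1=16-16=0
after AND R1, 3: R1=0&3=0
after XOR R1, 16: R1=0^16=16
after ADD R7, 1: R7=3+1=4
CMP R7, 4  (cmp 4,4)
JNZ loop: not taken
after SHR R1, 4: R1=16>>4=1
halt.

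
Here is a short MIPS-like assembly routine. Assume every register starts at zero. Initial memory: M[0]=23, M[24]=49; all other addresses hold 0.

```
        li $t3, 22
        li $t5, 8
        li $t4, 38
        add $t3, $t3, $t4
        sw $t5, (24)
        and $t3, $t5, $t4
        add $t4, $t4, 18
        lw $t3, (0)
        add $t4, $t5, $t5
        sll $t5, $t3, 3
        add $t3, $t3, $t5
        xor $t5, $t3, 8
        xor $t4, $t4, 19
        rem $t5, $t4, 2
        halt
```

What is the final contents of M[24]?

after li $t3, 22: $t3=22
after li $t5, 8: $t5=8
after li $t4, 38: $t4=38
after add $t3, $t3, $t4: $t3=22+38=60
sw $t5, (24) → M[24]=8
after and $t3, $t5, $t4: $t3=8&38=0
after add $t4, $t4, 18: $t4=38+18=56
after lw $t3, (0): $t3=M[0]=23
after add $t4, $t5, $t5: $t4=8+8=16
after sll $t5, $t3, 3: $t5=23<<3=184
after add $t3, $t3, $t5: $t3=23+184=207
after xor $t5, $t3, 8: $t5=207^8=199
after xor $t4, $t4, 19: $t4=16^19=3
after rem $t5, $t4, 2: $t5=3%2=1
halt.

8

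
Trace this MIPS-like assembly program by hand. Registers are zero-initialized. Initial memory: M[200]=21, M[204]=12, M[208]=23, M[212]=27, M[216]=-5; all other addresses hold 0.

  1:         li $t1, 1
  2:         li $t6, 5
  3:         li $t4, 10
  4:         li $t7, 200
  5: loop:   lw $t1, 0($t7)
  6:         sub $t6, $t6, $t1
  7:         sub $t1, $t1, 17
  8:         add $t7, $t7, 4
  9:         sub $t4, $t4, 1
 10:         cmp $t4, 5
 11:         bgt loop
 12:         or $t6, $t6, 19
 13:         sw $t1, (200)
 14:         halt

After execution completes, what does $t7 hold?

after li $t1, 1: $t1=1
after li $t6, 5: $t6=5
after li $t4, 10: $t4=10
after li $t7, 200: $t7=200
after lw $t1, 0($t7): $t1=M[200]=21
after sub $t6, $t6, $t1: $t6=5-21=-16
after sub $t1, $t1, 17: $t1=21-17=4
after add $t7, $t7, 4: $t7=200+4=204
after sub $t4, $t4, 1: $t4=10-1=9
cmp $t4, 5  (cmp 9,5)
bgt loop: taken
after lw $t1, 0($t7): $t1=M[204]=12
after sub $t6, $t6, $t1: $t6=(-16)-12=-28
after sub $t1, $t1, 17: $t1=12-17=-5
after add $t7, $t7, 4: $t7=204+4=208
after sub $t4, $t4, 1: $t4=9-1=8
cmp $t4, 5  (cmp 8,5)
bgt loop: taken
after lw $t1, 0($t7): $t1=M[208]=23
after sub $t6, $t6, $t1: $t6=(-28)-23=-51
after sub $t1, $t1, 17: $t1=23-17=6
after add $t7, $t7, 4: $t7=208+4=212
after sub $t4, $t4, 1: $t4=8-1=7
cmp $t4, 5  (cmp 7,5)
bgt loop: taken
after lw $t1, 0($t7): $t1=M[212]=27
after sub $t6, $t6, $t1: $t6=(-51)-27=-78
after sub $t1, $t1, 17: $t1=27-17=10
after add $t7, $t7, 4: $t7=212+4=216
after sub $t4, $t4, 1: $t4=7-1=6
cmp $t4, 5  (cmp 6,5)
bgt loop: taken
after lw $t1, 0($t7): $t1=M[216]=-5
after sub $t6, $t6, $t1: $t6=(-78)-(-5)=-73
after sub $t1, $t1, 17: $t1=(-5)-17=-22
after add $t7, $t7, 4: $t7=216+4=220
after sub $t4, $t4, 1: $t4=6-1=5
cmp $t4, 5  (cmp 5,5)
bgt loop: not taken
after or $t6, $t6, 19: $t6=(-73)|19=-73
sw $t1, (200) → M[200]=-22
halt.

220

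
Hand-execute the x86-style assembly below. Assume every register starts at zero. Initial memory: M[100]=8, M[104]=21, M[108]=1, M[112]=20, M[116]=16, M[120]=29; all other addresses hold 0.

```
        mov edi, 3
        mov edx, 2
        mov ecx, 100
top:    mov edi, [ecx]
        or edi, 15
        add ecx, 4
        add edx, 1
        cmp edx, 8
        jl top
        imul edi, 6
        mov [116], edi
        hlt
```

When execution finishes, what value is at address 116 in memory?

after mov edi, 3: edi=3
after mov edx, 2: edx=2
after mov ecx, 100: ecx=100
after mov edi, [ecx]: edi=M[100]=8
after or edi, 15: edi=8|15=15
after add ecx, 4: ecx=100+4=104
after add edx, 1: edx=2+1=3
cmp edx, 8  (cmp 3,8)
jl top: taken
after mov edi, [ecx]: edi=M[104]=21
after or edi, 15: edi=21|15=31
after add ecx, 4: ecx=104+4=108
after add edx, 1: edx=3+1=4
cmp edx, 8  (cmp 4,8)
jl top: taken
after mov edi, [ecx]: edi=M[108]=1
after or edi, 15: edi=1|15=15
after add ecx, 4: ecx=108+4=112
after add edx, 1: edx=4+1=5
cmp edx, 8  (cmp 5,8)
jl top: taken
after mov edi, [ecx]: edi=M[112]=20
after or edi, 15: edi=20|15=31
after add ecx, 4: ecx=112+4=116
after add edx, 1: edx=5+1=6
cmp edx, 8  (cmp 6,8)
jl top: taken
after mov edi, [ecx]: edi=M[116]=16
after or edi, 15: edi=16|15=31
after add ecx, 4: ecx=116+4=120
after add edx, 1: edx=6+1=7
cmp edx, 8  (cmp 7,8)
jl top: taken
after mov edi, [ecx]: edi=M[120]=29
after or edi, 15: edi=29|15=31
after add ecx, 4: ecx=120+4=124
after add edx, 1: edx=7+1=8
cmp edx, 8  (cmp 8,8)
jl top: not taken
after imul edi, 6: edi=31*6=186
mov [116], edi → M[116]=186
halt.

186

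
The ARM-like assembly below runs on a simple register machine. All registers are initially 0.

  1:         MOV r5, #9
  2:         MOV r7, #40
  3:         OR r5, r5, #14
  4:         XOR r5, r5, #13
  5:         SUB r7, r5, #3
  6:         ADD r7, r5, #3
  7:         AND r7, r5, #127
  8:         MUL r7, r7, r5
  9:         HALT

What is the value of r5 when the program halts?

r5=9
r7=40
r5=9|14=15
r5=15^13=2
r7=2-3=-1
r7=2+3=5
r7=2&127=2
r7=2*2=4
halt.

2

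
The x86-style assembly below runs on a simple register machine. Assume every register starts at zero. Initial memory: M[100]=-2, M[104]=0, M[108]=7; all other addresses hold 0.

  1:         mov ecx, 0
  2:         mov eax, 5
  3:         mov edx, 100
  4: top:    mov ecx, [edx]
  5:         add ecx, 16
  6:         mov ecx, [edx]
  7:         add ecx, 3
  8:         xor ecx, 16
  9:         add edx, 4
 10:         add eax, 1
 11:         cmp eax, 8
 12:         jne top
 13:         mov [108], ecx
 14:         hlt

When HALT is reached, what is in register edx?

mov ecx, 0 → ecx=0
mov eax, 5 → eax=5
mov edx, 100 → edx=100
mov ecx, [edx] → ecx=M[100]=-2
add ecx, 16 → ecx=(-2)+16=14
mov ecx, [edx] → ecx=M[100]=-2
add ecx, 3 → ecx=(-2)+3=1
xor ecx, 16 → ecx=1^16=17
add edx, 4 → edx=100+4=104
add eax, 1 → eax=5+1=6
cmp eax, 8  (cmp 6,8)
jne top: taken
mov ecx, [edx] → ecx=M[104]=0
add ecx, 16 → ecx=0+16=16
mov ecx, [edx] → ecx=M[104]=0
add ecx, 3 → ecx=0+3=3
xor ecx, 16 → ecx=3^16=19
add edx, 4 → edx=104+4=108
add eax, 1 → eax=6+1=7
cmp eax, 8  (cmp 7,8)
jne top: taken
mov ecx, [edx] → ecx=M[108]=7
add ecx, 16 → ecx=7+16=23
mov ecx, [edx] → ecx=M[108]=7
add ecx, 3 → ecx=7+3=10
xor ecx, 16 → ecx=10^16=26
add edx, 4 → edx=108+4=112
add eax, 1 → eax=7+1=8
cmp eax, 8  (cmp 8,8)
jne top: not taken
mov [108], ecx → M[108]=26
halt.

112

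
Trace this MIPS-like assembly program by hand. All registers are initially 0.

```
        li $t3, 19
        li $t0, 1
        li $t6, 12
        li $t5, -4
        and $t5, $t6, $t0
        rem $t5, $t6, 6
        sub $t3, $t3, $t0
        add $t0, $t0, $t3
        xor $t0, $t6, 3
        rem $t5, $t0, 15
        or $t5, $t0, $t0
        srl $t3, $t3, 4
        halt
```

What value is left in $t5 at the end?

li $t3, 19 → $t3=19
li $t0, 1 → $t0=1
li $t6, 12 → $t6=12
li $t5, -4 → $t5=-4
and $t5, $t6, $t0 → $t5=12&1=0
rem $t5, $t6, 6 → $t5=12%6=0
sub $t3, $t3, $t0 → $t3=19-1=18
add $t0, $t0, $t3 → $t0=1+18=19
xor $t0, $t6, 3 → $t0=12^3=15
rem $t5, $t0, 15 → $t5=15%15=0
or $t5, $t0, $t0 → $t5=15|15=15
srl $t3, $t3, 4 → $t3=18>>4=1
halt.

15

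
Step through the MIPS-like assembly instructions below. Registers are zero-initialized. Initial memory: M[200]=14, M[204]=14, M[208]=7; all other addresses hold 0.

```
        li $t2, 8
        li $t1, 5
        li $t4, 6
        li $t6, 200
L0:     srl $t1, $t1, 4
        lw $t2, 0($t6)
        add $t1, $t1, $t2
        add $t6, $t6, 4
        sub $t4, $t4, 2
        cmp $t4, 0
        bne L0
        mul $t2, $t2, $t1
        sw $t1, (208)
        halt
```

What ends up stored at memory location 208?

7

$t2=8
$t1=5
$t4=6
$t6=200
$t1=5>>4=0
$t2=M[200]=14
$t1=0+14=14
$t6=200+4=204
$t4=6-2=4
cmp $t4, 0  (cmp 4,0)
bne L0: taken
$t1=14>>4=0
$t2=M[204]=14
$t1=0+14=14
$t6=204+4=208
$t4=4-2=2
cmp $t4, 0  (cmp 2,0)
bne L0: taken
$t1=14>>4=0
$t2=M[208]=7
$t1=0+7=7
$t6=208+4=212
$t4=2-2=0
cmp $t4, 0  (cmp 0,0)
bne L0: not taken
$t2=7*7=49
sw $t1, (208) → M[208]=7
halt.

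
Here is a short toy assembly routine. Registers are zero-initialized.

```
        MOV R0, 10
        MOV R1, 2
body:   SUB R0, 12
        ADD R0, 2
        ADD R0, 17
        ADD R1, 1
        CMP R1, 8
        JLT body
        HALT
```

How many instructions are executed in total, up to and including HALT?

after MOV R0, 10: R0=10
after MOV R1, 2: R1=2
after SUB R0, 12: R0=10-12=-2
after ADD R0, 2: R0=(-2)+2=0
after ADD R0, 17: R0=0+17=17
after ADD R1, 1: R1=2+1=3
CMP R1, 8  (cmp 3,8)
JLT body: taken
after SUB R0, 12: R0=17-12=5
after ADD R0, 2: R0=5+2=7
after ADD R0, 17: R0=7+17=24
after ADD R1, 1: R1=3+1=4
CMP R1, 8  (cmp 4,8)
JLT body: taken
after SUB R0, 12: R0=24-12=12
after ADD R0, 2: R0=12+2=14
after ADD R0, 17: R0=14+17=31
after ADD R1, 1: R1=4+1=5
CMP R1, 8  (cmp 5,8)
JLT body: taken
after SUB R0, 12: R0=31-12=19
after ADD R0, 2: R0=19+2=21
after ADD R0, 17: R0=21+17=38
after ADD R1, 1: R1=5+1=6
CMP R1, 8  (cmp 6,8)
JLT body: taken
after SUB R0, 12: R0=38-12=26
after ADD R0, 2: R0=26+2=28
after ADD R0, 17: R0=28+17=45
after ADD R1, 1: R1=6+1=7
CMP R1, 8  (cmp 7,8)
JLT body: taken
after SUB R0, 12: R0=45-12=33
after ADD R0, 2: R0=33+2=35
after ADD R0, 17: R0=35+17=52
after ADD R1, 1: R1=7+1=8
CMP R1, 8  (cmp 8,8)
JLT body: not taken
halt.
Total executed instructions: 39.

39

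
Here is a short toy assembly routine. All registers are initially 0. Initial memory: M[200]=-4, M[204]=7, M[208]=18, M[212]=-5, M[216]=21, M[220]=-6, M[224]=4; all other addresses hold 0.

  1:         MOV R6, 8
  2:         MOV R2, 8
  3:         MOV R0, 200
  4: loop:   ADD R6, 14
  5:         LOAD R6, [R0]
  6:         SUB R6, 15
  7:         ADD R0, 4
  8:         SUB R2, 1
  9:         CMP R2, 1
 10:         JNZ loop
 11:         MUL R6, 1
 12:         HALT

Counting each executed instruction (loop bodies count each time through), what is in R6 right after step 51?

-11

MOV R6, 8 → R6=8
MOV R2, 8 → R2=8
MOV R0, 200 → R0=200
ADD R6, 14 → R6=8+14=22
LOAD R6, [R0] → R6=M[200]=-4
SUB R6, 15 → R6=(-4)-15=-19
ADD R0, 4 → R0=200+4=204
SUB R2, 1 → R2=8-1=7
CMP R2, 1  (cmp 7,1)
JNZ loop: taken
ADD R6, 14 → R6=(-19)+14=-5
LOAD R6, [R0] → R6=M[204]=7
SUB R6, 15 → R6=7-15=-8
ADD R0, 4 → R0=204+4=208
SUB R2, 1 → R2=7-1=6
CMP R2, 1  (cmp 6,1)
JNZ loop: taken
ADD R6, 14 → R6=(-8)+14=6
LOAD R6, [R0] → R6=M[208]=18
SUB R6, 15 → R6=18-15=3
ADD R0, 4 → R0=208+4=212
SUB R2, 1 → R2=6-1=5
CMP R2, 1  (cmp 5,1)
JNZ loop: taken
ADD R6, 14 → R6=3+14=17
LOAD R6, [R0] → R6=M[212]=-5
SUB R6, 15 → R6=(-5)-15=-20
ADD R0, 4 → R0=212+4=216
SUB R2, 1 → R2=5-1=4
CMP R2, 1  (cmp 4,1)
JNZ loop: taken
ADD R6, 14 → R6=(-20)+14=-6
LOAD R6, [R0] → R6=M[216]=21
SUB R6, 15 → R6=21-15=6
ADD R0, 4 → R0=216+4=220
SUB R2, 1 → R2=4-1=3
CMP R2, 1  (cmp 3,1)
JNZ loop: taken
ADD R6, 14 → R6=6+14=20
LOAD R6, [R0] → R6=M[220]=-6
SUB R6, 15 → R6=(-6)-15=-21
ADD R0, 4 → R0=220+4=224
SUB R2, 1 → R2=3-1=2
CMP R2, 1  (cmp 2,1)
JNZ loop: taken
ADD R6, 14 → R6=(-21)+14=-7
LOAD R6, [R0] → R6=M[224]=4
SUB R6, 15 → R6=4-15=-11
ADD R0, 4 → R0=224+4=228
SUB R2, 1 → R2=2-1=1
CMP R2, 1  (cmp 1,1)
After step 51: R6 = -11.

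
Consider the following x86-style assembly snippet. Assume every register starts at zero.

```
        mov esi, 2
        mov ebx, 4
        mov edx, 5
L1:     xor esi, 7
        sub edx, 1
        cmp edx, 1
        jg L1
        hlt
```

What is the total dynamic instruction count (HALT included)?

esi=2
ebx=4
edx=5
esi=2^7=5
edx=5-1=4
cmp edx, 1  (cmp 4,1)
jg L1: taken
esi=5^7=2
edx=4-1=3
cmp edx, 1  (cmp 3,1)
jg L1: taken
esi=2^7=5
edx=3-1=2
cmp edx, 1  (cmp 2,1)
jg L1: taken
esi=5^7=2
edx=2-1=1
cmp edx, 1  (cmp 1,1)
jg L1: not taken
halt.
Total executed instructions: 20.

20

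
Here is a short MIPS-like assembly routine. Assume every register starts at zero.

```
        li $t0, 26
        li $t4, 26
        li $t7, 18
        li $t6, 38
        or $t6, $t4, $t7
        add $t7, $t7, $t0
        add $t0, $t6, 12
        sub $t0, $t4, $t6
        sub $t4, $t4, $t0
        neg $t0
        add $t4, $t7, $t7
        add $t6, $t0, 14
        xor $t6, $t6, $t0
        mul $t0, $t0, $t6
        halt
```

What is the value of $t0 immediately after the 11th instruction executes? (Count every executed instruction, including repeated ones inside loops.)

0

$t0=26
$t4=26
$t7=18
$t6=38
$t6=26|18=26
$t7=18+26=44
$t0=26+12=38
$t0=26-26=0
$t4=26-0=26
$t0=-(0)=0
$t4=44+44=88
After step 11: $t0 = 0.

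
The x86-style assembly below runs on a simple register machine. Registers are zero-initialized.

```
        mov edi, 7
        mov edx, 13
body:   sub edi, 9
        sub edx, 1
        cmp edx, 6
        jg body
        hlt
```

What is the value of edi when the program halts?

-56

edi=7
edx=13
edi=7-9=-2
edx=13-1=12
cmp edx, 6  (cmp 12,6)
jg body: taken
edi=(-2)-9=-11
edx=12-1=11
cmp edx, 6  (cmp 11,6)
jg body: taken
edi=(-11)-9=-20
edx=11-1=10
cmp edx, 6  (cmp 10,6)
jg body: taken
edi=(-20)-9=-29
edx=10-1=9
cmp edx, 6  (cmp 9,6)
jg body: taken
edi=(-29)-9=-38
edx=9-1=8
cmp edx, 6  (cmp 8,6)
jg body: taken
edi=(-38)-9=-47
edx=8-1=7
cmp edx, 6  (cmp 7,6)
jg body: taken
edi=(-47)-9=-56
edx=7-1=6
cmp edx, 6  (cmp 6,6)
jg body: not taken
halt.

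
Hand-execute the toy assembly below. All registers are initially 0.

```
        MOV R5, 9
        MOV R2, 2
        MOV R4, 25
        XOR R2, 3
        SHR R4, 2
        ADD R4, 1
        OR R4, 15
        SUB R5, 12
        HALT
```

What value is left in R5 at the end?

-3

MOV R5, 9 → R5=9
MOV R2, 2 → R2=2
MOV R4, 25 → R4=25
XOR R2, 3 → R2=2^3=1
SHR R4, 2 → R4=25>>2=6
ADD R4, 1 → R4=6+1=7
OR R4, 15 → R4=7|15=15
SUB R5, 12 → R5=9-12=-3
halt.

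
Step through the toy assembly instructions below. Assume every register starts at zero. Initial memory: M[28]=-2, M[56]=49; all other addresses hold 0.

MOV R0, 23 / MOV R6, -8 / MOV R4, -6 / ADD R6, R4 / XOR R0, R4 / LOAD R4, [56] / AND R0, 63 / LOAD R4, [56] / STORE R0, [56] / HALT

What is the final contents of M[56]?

45

MOV R0, 23 → R0=23
MOV R6, -8 → R6=-8
MOV R4, -6 → R4=-6
ADD R6, R4 → R6=(-8)+(-6)=-14
XOR R0, R4 → R0=23^(-6)=-19
LOAD R4, [56] → R4=M[56]=49
AND R0, 63 → R0=(-19)&63=45
LOAD R4, [56] → R4=M[56]=49
STORE R0, [56] → M[56]=45
halt.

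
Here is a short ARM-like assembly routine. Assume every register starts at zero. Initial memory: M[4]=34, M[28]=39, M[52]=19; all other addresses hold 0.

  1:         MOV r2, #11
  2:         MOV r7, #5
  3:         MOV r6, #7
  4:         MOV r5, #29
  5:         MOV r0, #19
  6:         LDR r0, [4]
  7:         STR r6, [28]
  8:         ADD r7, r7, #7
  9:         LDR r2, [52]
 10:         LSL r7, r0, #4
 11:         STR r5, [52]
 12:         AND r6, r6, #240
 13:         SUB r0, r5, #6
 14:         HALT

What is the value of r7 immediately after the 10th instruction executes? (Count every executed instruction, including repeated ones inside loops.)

544

MOV r2, #11 → r2=11
MOV r7, #5 → r7=5
MOV r6, #7 → r6=7
MOV r5, #29 → r5=29
MOV r0, #19 → r0=19
LDR r0, [4] → r0=M[4]=34
STR r6, [28] → M[28]=7
ADD r7, r7, #7 → r7=5+7=12
LDR r2, [52] → r2=M[52]=19
LSL r7, r0, #4 → r7=34<<4=544
After step 10: r7 = 544.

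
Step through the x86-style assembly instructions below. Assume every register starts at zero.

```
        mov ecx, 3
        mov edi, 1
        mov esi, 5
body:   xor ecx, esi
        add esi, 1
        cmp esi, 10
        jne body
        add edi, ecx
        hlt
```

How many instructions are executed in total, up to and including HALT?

25

after mov ecx, 3: ecx=3
after mov edi, 1: edi=1
after mov esi, 5: esi=5
after xor ecx, esi: ecx=3^5=6
after add esi, 1: esi=5+1=6
cmp esi, 10  (cmp 6,10)
jne body: taken
after xor ecx, esi: ecx=6^6=0
after add esi, 1: esi=6+1=7
cmp esi, 10  (cmp 7,10)
jne body: taken
after xor ecx, esi: ecx=0^7=7
after add esi, 1: esi=7+1=8
cmp esi, 10  (cmp 8,10)
jne body: taken
after xor ecx, esi: ecx=7^8=15
after add esi, 1: esi=8+1=9
cmp esi, 10  (cmp 9,10)
jne body: taken
after xor ecx, esi: ecx=15^9=6
after add esi, 1: esi=9+1=10
cmp esi, 10  (cmp 10,10)
jne body: not taken
after add edi, ecx: edi=1+6=7
halt.
Total executed instructions: 25.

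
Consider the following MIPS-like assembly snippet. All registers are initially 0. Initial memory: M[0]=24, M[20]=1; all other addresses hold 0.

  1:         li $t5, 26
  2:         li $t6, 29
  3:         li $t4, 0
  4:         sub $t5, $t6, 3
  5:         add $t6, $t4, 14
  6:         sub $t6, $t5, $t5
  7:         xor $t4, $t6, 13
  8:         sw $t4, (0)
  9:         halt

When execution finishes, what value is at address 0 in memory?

13

li $t5, 26 → $t5=26
li $t6, 29 → $t6=29
li $t4, 0 → $t4=0
sub $t5, $t6, 3 → $t5=29-3=26
add $t6, $t4, 14 → $t6=0+14=14
sub $t6, $t5, $t5 → $t6=26-26=0
xor $t4, $t6, 13 → $t4=0^13=13
sw $t4, (0) → M[0]=13
halt.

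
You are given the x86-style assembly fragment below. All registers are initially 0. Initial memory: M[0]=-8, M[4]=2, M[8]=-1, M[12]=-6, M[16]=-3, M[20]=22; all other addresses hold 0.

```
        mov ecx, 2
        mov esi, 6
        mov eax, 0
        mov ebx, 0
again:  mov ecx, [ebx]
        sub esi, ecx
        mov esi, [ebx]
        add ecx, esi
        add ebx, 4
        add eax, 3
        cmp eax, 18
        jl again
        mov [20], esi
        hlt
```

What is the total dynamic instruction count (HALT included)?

54

after mov ecx, 2: ecx=2
after mov esi, 6: esi=6
after mov eax, 0: eax=0
after mov ebx, 0: ebx=0
after mov ecx, [ebx]: ecx=M[0]=-8
after sub esi, ecx: esi=6-(-8)=14
after mov esi, [ebx]: esi=M[0]=-8
after add ecx, esi: ecx=(-8)+(-8)=-16
after add ebx, 4: ebx=0+4=4
after add eax, 3: eax=0+3=3
cmp eax, 18  (cmp 3,18)
jl again: taken
after mov ecx, [ebx]: ecx=M[4]=2
after sub esi, ecx: esi=(-8)-2=-10
after mov esi, [ebx]: esi=M[4]=2
after add ecx, esi: ecx=2+2=4
after add ebx, 4: ebx=4+4=8
after add eax, 3: eax=3+3=6
cmp eax, 18  (cmp 6,18)
jl again: taken
after mov ecx, [ebx]: ecx=M[8]=-1
after sub esi, ecx: esi=2-(-1)=3
after mov esi, [ebx]: esi=M[8]=-1
after add ecx, esi: ecx=(-1)+(-1)=-2
after add ebx, 4: ebx=8+4=12
after add eax, 3: eax=6+3=9
cmp eax, 18  (cmp 9,18)
jl again: taken
after mov ecx, [ebx]: ecx=M[12]=-6
after sub esi, ecx: esi=(-1)-(-6)=5
after mov esi, [ebx]: esi=M[12]=-6
after add ecx, esi: ecx=(-6)+(-6)=-12
after add ebx, 4: ebx=12+4=16
after add eax, 3: eax=9+3=12
cmp eax, 18  (cmp 12,18)
jl again: taken
after mov ecx, [ebx]: ecx=M[16]=-3
after sub esi, ecx: esi=(-6)-(-3)=-3
after mov esi, [ebx]: esi=M[16]=-3
after add ecx, esi: ecx=(-3)+(-3)=-6
after add ebx, 4: ebx=16+4=20
after add eax, 3: eax=12+3=15
cmp eax, 18  (cmp 15,18)
jl again: taken
after mov ecx, [ebx]: ecx=M[20]=22
after sub esi, ecx: esi=(-3)-22=-25
after mov esi, [ebx]: esi=M[20]=22
after add ecx, esi: ecx=22+22=44
after add ebx, 4: ebx=20+4=24
after add eax, 3: eax=15+3=18
cmp eax, 18  (cmp 18,18)
jl again: not taken
mov [20], esi → M[20]=22
halt.
Total executed instructions: 54.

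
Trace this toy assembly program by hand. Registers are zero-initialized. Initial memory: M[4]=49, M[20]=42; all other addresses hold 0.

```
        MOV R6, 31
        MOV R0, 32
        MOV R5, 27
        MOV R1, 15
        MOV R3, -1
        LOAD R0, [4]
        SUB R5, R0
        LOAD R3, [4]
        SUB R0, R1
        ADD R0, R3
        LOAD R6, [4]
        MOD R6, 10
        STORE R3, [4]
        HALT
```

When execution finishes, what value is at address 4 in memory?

after MOV R6, 31: R6=31
after MOV R0, 32: R0=32
after MOV R5, 27: R5=27
after MOV R1, 15: R1=15
after MOV R3, -1: R3=-1
after LOAD R0, [4]: R0=M[4]=49
after SUB R5, R0: R5=27-49=-22
after LOAD R3, [4]: R3=M[4]=49
after SUB R0, R1: R0=49-15=34
after ADD R0, R3: R0=34+49=83
after LOAD R6, [4]: R6=M[4]=49
after MOD R6, 10: R6=49%10=9
STORE R3, [4] → M[4]=49
halt.

49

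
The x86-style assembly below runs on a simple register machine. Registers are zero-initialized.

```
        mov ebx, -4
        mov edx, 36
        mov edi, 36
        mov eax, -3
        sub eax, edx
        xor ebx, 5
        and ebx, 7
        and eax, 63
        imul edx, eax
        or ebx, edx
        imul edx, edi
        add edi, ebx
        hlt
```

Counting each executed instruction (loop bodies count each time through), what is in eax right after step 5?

mov ebx, -4 → ebx=-4
mov edx, 36 → edx=36
mov edi, 36 → edi=36
mov eax, -3 → eax=-3
sub eax, edx → eax=(-3)-36=-39
After step 5: eax = -39.

-39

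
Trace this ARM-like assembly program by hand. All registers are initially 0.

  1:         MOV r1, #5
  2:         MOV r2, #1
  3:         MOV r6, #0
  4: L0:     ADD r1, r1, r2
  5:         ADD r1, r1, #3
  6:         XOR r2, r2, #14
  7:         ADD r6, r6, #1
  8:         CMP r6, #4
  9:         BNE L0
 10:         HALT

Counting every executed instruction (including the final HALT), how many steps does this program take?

r1=5
r2=1
r6=0
r1=5+1=6
r1=6+3=9
r2=1^14=15
r6=0+1=1
CMP r6, #4  (cmp 1,4)
BNE L0: taken
r1=9+15=24
r1=24+3=27
r2=15^14=1
r6=1+1=2
CMP r6, #4  (cmp 2,4)
BNE L0: taken
r1=27+1=28
r1=28+3=31
r2=1^14=15
r6=2+1=3
CMP r6, #4  (cmp 3,4)
BNE L0: taken
r1=31+15=46
r1=46+3=49
r2=15^14=1
r6=3+1=4
CMP r6, #4  (cmp 4,4)
BNE L0: not taken
halt.
Total executed instructions: 28.

28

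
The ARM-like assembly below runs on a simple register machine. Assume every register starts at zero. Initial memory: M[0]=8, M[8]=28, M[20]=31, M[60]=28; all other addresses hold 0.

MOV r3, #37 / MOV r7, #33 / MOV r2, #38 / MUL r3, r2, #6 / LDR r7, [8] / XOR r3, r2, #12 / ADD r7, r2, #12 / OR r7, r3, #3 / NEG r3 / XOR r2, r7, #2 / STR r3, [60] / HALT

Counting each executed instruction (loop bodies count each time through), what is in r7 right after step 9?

43

r3=37
r7=33
r2=38
r3=38*6=228
r7=M[8]=28
r3=38^12=42
r7=38+12=50
r7=42|3=43
r3=-(42)=-42
After step 9: r7 = 43.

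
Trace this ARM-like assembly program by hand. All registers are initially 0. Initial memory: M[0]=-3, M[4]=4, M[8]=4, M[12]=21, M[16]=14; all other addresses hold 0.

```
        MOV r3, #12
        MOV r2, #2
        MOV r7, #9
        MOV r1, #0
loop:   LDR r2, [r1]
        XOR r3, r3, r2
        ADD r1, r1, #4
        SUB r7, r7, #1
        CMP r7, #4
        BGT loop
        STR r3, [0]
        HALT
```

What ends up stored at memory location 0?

-22

MOV r3, #12 → r3=12
MOV r2, #2 → r2=2
MOV r7, #9 → r7=9
MOV r1, #0 → r1=0
LDR r2, [r1] → r2=M[0]=-3
XOR r3, r3, r2 → r3=12^(-3)=-15
ADD r1, r1, #4 → r1=0+4=4
SUB r7, r7, #1 → r7=9-1=8
CMP r7, #4  (cmp 8,4)
BGT loop: taken
LDR r2, [r1] → r2=M[4]=4
XOR r3, r3, r2 → r3=(-15)^4=-11
ADD r1, r1, #4 → r1=4+4=8
SUB r7, r7, #1 → r7=8-1=7
CMP r7, #4  (cmp 7,4)
BGT loop: taken
LDR r2, [r1] → r2=M[8]=4
XOR r3, r3, r2 → r3=(-11)^4=-15
ADD r1, r1, #4 → r1=8+4=12
SUB r7, r7, #1 → r7=7-1=6
CMP r7, #4  (cmp 6,4)
BGT loop: taken
LDR r2, [r1] → r2=M[12]=21
XOR r3, r3, r2 → r3=(-15)^21=-28
ADD r1, r1, #4 → r1=12+4=16
SUB r7, r7, #1 → r7=6-1=5
CMP r7, #4  (cmp 5,4)
BGT loop: taken
LDR r2, [r1] → r2=M[16]=14
XOR r3, r3, r2 → r3=(-28)^14=-22
ADD r1, r1, #4 → r1=16+4=20
SUB r7, r7, #1 → r7=5-1=4
CMP r7, #4  (cmp 4,4)
BGT loop: not taken
STR r3, [0] → M[0]=-22
halt.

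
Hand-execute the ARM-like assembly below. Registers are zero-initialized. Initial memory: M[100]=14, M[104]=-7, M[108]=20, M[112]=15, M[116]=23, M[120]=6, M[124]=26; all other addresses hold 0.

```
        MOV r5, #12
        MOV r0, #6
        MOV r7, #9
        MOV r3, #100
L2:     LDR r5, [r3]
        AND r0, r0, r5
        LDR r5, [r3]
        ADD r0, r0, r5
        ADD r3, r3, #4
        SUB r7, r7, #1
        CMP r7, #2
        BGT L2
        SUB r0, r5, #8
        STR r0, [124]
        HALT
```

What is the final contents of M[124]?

18

r5=12
r0=6
r7=9
r3=100
r5=M[100]=14
r0=6&14=6
r5=M[100]=14
r0=6+14=20
r3=100+4=104
r7=9-1=8
CMP r7, #2  (cmp 8,2)
BGT L2: taken
r5=M[104]=-7
r0=20&(-7)=16
r5=M[104]=-7
r0=16+(-7)=9
r3=104+4=108
r7=8-1=7
CMP r7, #2  (cmp 7,2)
BGT L2: taken
r5=M[108]=20
r0=9&20=0
r5=M[108]=20
r0=0+20=20
r3=108+4=112
r7=7-1=6
CMP r7, #2  (cmp 6,2)
BGT L2: taken
r5=M[112]=15
r0=20&15=4
r5=M[112]=15
r0=4+15=19
r3=112+4=116
r7=6-1=5
CMP r7, #2  (cmp 5,2)
BGT L2: taken
r5=M[116]=23
r0=19&23=19
r5=M[116]=23
r0=19+23=42
r3=116+4=120
r7=5-1=4
CMP r7, #2  (cmp 4,2)
BGT L2: taken
r5=M[120]=6
r0=42&6=2
r5=M[120]=6
r0=2+6=8
r3=120+4=124
r7=4-1=3
CMP r7, #2  (cmp 3,2)
BGT L2: taken
r5=M[124]=26
r0=8&26=8
r5=M[124]=26
r0=8+26=34
r3=124+4=128
r7=3-1=2
CMP r7, #2  (cmp 2,2)
BGT L2: not taken
r0=26-8=18
STR r0, [124] → M[124]=18
halt.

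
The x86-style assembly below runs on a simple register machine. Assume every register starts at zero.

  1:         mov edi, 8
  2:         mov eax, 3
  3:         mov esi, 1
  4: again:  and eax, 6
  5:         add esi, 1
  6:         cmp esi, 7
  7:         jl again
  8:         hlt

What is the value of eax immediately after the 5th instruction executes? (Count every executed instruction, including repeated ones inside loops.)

edi=8
eax=3
esi=1
eax=3&6=2
esi=1+1=2
After step 5: eax = 2.

2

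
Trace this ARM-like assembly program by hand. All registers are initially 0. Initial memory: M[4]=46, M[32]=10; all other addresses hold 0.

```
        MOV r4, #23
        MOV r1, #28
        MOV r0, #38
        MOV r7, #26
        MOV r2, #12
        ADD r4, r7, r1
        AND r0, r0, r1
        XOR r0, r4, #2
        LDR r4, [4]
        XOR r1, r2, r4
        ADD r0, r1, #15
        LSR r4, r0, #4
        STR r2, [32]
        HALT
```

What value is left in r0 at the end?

49

after MOV r4, #23: r4=23
after MOV r1, #28: r1=28
after MOV r0, #38: r0=38
after MOV r7, #26: r7=26
after MOV r2, #12: r2=12
after ADD r4, r7, r1: r4=26+28=54
after AND r0, r0, r1: r0=38&28=4
after XOR r0, r4, #2: r0=54^2=52
after LDR r4, [4]: r4=M[4]=46
after XOR r1, r2, r4: r1=12^46=34
after ADD r0, r1, #15: r0=34+15=49
after LSR r4, r0, #4: r4=49>>4=3
STR r2, [32] → M[32]=12
halt.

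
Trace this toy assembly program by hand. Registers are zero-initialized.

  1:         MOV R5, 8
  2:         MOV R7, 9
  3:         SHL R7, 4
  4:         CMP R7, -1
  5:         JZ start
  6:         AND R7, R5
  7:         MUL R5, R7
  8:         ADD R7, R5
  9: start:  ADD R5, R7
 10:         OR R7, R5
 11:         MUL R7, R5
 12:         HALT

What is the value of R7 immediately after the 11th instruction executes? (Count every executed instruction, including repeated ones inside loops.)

0

MOV R5, 8 → R5=8
MOV R7, 9 → R7=9
SHL R7, 4 → R7=9<<4=144
CMP R7, -1  (cmp 144,-1)
JZ start: not taken
AND R7, R5 → R7=144&8=0
MUL R5, R7 → R5=8*0=0
ADD R7, R5 → R7=0+0=0
ADD R5, R7 → R5=0+0=0
OR R7, R5 → R7=0|0=0
MUL R7, R5 → R7=0*0=0
After step 11: R7 = 0.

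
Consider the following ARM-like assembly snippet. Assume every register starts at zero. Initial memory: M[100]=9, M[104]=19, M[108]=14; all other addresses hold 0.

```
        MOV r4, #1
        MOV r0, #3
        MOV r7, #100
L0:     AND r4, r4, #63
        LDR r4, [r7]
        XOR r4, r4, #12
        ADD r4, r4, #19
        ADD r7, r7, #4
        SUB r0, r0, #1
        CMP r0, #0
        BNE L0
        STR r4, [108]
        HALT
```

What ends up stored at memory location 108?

MOV r4, #1 → r4=1
MOV r0, #3 → r0=3
MOV r7, #100 → r7=100
AND r4, r4, #63 → r4=1&63=1
LDR r4, [r7] → r4=M[100]=9
XOR r4, r4, #12 → r4=9^12=5
ADD r4, r4, #19 → r4=5+19=24
ADD r7, r7, #4 → r7=100+4=104
SUB r0, r0, #1 → r0=3-1=2
CMP r0, #0  (cmp 2,0)
BNE L0: taken
AND r4, r4, #63 → r4=24&63=24
LDR r4, [r7] → r4=M[104]=19
XOR r4, r4, #12 → r4=19^12=31
ADD r4, r4, #19 → r4=31+19=50
ADD r7, r7, #4 → r7=104+4=108
SUB r0, r0, #1 → r0=2-1=1
CMP r0, #0  (cmp 1,0)
BNE L0: taken
AND r4, r4, #63 → r4=50&63=50
LDR r4, [r7] → r4=M[108]=14
XOR r4, r4, #12 → r4=14^12=2
ADD r4, r4, #19 → r4=2+19=21
ADD r7, r7, #4 → r7=108+4=112
SUB r0, r0, #1 → r0=1-1=0
CMP r0, #0  (cmp 0,0)
BNE L0: not taken
STR r4, [108] → M[108]=21
halt.

21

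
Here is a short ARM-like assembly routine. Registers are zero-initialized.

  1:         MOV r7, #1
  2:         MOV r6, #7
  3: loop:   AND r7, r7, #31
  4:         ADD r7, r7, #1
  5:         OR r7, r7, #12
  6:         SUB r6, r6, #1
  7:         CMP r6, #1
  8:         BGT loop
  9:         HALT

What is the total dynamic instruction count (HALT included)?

r7=1
r6=7
r7=1&31=1
r7=1+1=2
r7=2|12=14
r6=7-1=6
CMP r6, #1  (cmp 6,1)
BGT loop: taken
r7=14&31=14
r7=14+1=15
r7=15|12=15
r6=6-1=5
CMP r6, #1  (cmp 5,1)
BGT loop: taken
r7=15&31=15
r7=15+1=16
r7=16|12=28
r6=5-1=4
CMP r6, #1  (cmp 4,1)
BGT loop: taken
r7=28&31=28
r7=28+1=29
r7=29|12=29
r6=4-1=3
CMP r6, #1  (cmp 3,1)
BGT loop: taken
r7=29&31=29
r7=29+1=30
r7=30|12=30
r6=3-1=2
CMP r6, #1  (cmp 2,1)
BGT loop: taken
r7=30&31=30
r7=30+1=31
r7=31|12=31
r6=2-1=1
CMP r6, #1  (cmp 1,1)
BGT loop: not taken
halt.
Total executed instructions: 39.

39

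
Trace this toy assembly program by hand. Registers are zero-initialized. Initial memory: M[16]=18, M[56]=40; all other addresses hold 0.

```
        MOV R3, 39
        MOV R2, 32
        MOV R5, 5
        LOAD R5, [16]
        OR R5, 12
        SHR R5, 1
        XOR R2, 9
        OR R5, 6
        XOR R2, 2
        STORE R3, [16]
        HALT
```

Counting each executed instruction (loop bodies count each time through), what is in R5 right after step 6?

15

after MOV R3, 39: R3=39
after MOV R2, 32: R2=32
after MOV R5, 5: R5=5
after LOAD R5, [16]: R5=M[16]=18
after OR R5, 12: R5=18|12=30
after SHR R5, 1: R5=30>>1=15
After step 6: R5 = 15.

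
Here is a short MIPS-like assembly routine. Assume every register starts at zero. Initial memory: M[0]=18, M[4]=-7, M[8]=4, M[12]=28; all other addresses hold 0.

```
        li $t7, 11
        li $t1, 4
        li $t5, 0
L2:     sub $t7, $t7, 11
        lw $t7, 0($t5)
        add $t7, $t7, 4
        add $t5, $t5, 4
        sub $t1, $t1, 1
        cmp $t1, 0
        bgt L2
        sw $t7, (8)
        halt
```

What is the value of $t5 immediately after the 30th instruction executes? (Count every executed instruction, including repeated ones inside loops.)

16

$t7=11
$t1=4
$t5=0
$t7=11-11=0
$t7=M[0]=18
$t7=18+4=22
$t5=0+4=4
$t1=4-1=3
cmp $t1, 0  (cmp 3,0)
bgt L2: taken
$t7=22-11=11
$t7=M[4]=-7
$t7=(-7)+4=-3
$t5=4+4=8
$t1=3-1=2
cmp $t1, 0  (cmp 2,0)
bgt L2: taken
$t7=(-3)-11=-14
$t7=M[8]=4
$t7=4+4=8
$t5=8+4=12
$t1=2-1=1
cmp $t1, 0  (cmp 1,0)
bgt L2: taken
$t7=8-11=-3
$t7=M[12]=28
$t7=28+4=32
$t5=12+4=16
$t1=1-1=0
cmp $t1, 0  (cmp 0,0)
After step 30: $t5 = 16.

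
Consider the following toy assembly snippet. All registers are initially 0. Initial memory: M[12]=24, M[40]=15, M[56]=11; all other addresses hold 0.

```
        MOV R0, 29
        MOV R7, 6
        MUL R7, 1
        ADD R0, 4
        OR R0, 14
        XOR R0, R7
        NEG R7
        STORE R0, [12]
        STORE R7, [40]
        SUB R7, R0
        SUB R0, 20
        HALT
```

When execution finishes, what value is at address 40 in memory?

R0=29
R7=6
R7=6*1=6
R0=29+4=33
R0=33|14=47
R0=47^6=41
R7=-(6)=-6
STORE R0, [12] → M[12]=41
STORE R7, [40] → M[40]=-6
R7=(-6)-41=-47
R0=41-20=21
halt.

-6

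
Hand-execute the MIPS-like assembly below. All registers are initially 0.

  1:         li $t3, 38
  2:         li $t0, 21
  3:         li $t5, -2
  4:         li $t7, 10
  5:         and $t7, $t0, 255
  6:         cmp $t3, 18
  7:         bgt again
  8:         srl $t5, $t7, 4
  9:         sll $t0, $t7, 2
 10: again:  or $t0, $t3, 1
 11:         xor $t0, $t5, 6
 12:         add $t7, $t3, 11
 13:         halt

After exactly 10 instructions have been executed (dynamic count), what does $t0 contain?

-8

after li $t3, 38: $t3=38
after li $t0, 21: $t0=21
after li $t5, -2: $t5=-2
after li $t7, 10: $t7=10
after and $t7, $t0, 255: $t7=21&255=21
cmp $t3, 18  (cmp 38,18)
bgt again: taken
after or $t0, $t3, 1: $t0=38|1=39
after xor $t0, $t5, 6: $t0=(-2)^6=-8
after add $t7, $t3, 11: $t7=38+11=49
After step 10: $t0 = -8.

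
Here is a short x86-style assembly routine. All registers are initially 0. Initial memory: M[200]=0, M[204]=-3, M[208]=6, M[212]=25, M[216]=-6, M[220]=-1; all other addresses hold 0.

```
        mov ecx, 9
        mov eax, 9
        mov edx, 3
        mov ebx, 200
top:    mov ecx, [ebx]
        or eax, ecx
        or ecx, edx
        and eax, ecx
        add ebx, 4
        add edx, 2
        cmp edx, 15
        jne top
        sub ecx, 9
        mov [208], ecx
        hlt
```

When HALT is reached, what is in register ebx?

after mov ecx, 9: ecx=9
after mov eax, 9: eax=9
after mov edx, 3: edx=3
after mov ebx, 200: ebx=200
after mov ecx, [ebx]: ecx=M[200]=0
after or eax, ecx: eax=9|0=9
after or ecx, edx: ecx=0|3=3
after and eax, ecx: eax=9&3=1
after add ebx, 4: ebx=200+4=204
after add edx, 2: edx=3+2=5
cmp edx, 15  (cmp 5,15)
jne top: taken
after mov ecx, [ebx]: ecx=M[204]=-3
after or eax, ecx: eax=1|(-3)=-3
after or ecx, edx: ecx=(-3)|5=-3
after and eax, ecx: eax=(-3)&(-3)=-3
after add ebx, 4: ebx=204+4=208
after add edx, 2: edx=5+2=7
cmp edx, 15  (cmp 7,15)
jne top: taken
after mov ecx, [ebx]: ecx=M[208]=6
after or eax, ecx: eax=(-3)|6=-1
after or ecx, edx: ecx=6|7=7
after and eax, ecx: eax=(-1)&7=7
after add ebx, 4: ebx=208+4=212
after add edx, 2: edx=7+2=9
cmp edx, 15  (cmp 9,15)
jne top: taken
after mov ecx, [ebx]: ecx=M[212]=25
after or eax, ecx: eax=7|25=31
after or ecx, edx: ecx=25|9=25
after and eax, ecx: eax=31&25=25
after add ebx, 4: ebx=212+4=216
after add edx, 2: edx=9+2=11
cmp edx, 15  (cmp 11,15)
jne top: taken
after mov ecx, [ebx]: ecx=M[216]=-6
after or eax, ecx: eax=25|(-6)=-5
after or ecx, edx: ecx=(-6)|11=-5
after and eax, ecx: eax=(-5)&(-5)=-5
after add ebx, 4: ebx=216+4=220
after add edx, 2: edx=11+2=13
cmp edx, 15  (cmp 13,15)
jne top: taken
after mov ecx, [ebx]: ecx=M[220]=-1
after or eax, ecx: eax=(-5)|(-1)=-1
after or ecx, edx: ecx=(-1)|13=-1
after and eax, ecx: eax=(-1)&(-1)=-1
after add ebx, 4: ebx=220+4=224
after add edx, 2: edx=13+2=15
cmp edx, 15  (cmp 15,15)
jne top: not taken
after sub ecx, 9: ecx=(-1)-9=-10
mov [208], ecx → M[208]=-10
halt.

224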